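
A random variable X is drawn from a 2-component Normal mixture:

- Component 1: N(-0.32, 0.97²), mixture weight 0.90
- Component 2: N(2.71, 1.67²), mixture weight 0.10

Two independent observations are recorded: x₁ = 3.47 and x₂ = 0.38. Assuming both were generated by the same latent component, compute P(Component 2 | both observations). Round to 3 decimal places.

0.972

Apply Bayes' rule: the posterior for each component is proportional to its prior times its likelihood at x.
Since both observations come from the same component, the likelihood for component k is f_k(x₁)·f_k(x₂).
  p_1 = [(1/(0.97·√(2π)))·exp(−(3.47−-0.32)²/(2·0.97²)) = 0.411281·exp(-7.63317) = 0.000199111] × [0.316995] = 6.31172e-05
  p_2 = [(1/(1.67·√(2π)))·exp(−(3.47−2.71)²/(2·1.67²)) = 0.238888·exp(-0.10355) = 0.215388] × [0.0902594] = 0.0194408
Unnormalised posteriors:
  π_1·p_1 = 0.90 × 6.31172e-05 = 5.68054e-05
  π_2·p_2 = 0.10 × 0.0194408 = 0.00194408
Denominator: 5.68054e-05 + 0.00194408 = 0.00200088
Responsibility of Component 2: 0.00194408 / 0.00200088 ≈ 0.972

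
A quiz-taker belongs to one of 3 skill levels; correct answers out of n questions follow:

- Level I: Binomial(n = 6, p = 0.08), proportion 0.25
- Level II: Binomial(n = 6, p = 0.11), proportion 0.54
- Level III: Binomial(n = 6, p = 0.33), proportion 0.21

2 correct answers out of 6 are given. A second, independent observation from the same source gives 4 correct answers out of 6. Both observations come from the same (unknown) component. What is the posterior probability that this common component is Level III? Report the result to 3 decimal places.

Posterior ∝ prior × likelihood, so P(k | x) ∝ P(Z=k) f_k(x); normalise over all components.
Since both observations come from the same component, the likelihood for component k is f_k(x₁)·f_k(x₂).
  f_I = [0.0687737] × [0.000520028] = 3.57643e-05
  f_II = [0.113877] × [0.00173957] = 0.000198097
  f_III = [0.329169] × [0.079854] = 0.0262854
Weight by the priors:
  P(Z=I)·f_I = 0.25 × 3.57643e-05 = 8.94107e-06
  P(Z=II)·f_II = 0.54 × 0.000198097 = 0.000106973
  P(Z=III)·f_III = 0.21 × 0.0262854 = 0.00551994
Sum: 8.94107e-06 + 0.000106973 + 0.00551994 = 0.00563585
Responsibility of Level III: 0.00551994 / 0.00563585 ≈ 0.979

0.979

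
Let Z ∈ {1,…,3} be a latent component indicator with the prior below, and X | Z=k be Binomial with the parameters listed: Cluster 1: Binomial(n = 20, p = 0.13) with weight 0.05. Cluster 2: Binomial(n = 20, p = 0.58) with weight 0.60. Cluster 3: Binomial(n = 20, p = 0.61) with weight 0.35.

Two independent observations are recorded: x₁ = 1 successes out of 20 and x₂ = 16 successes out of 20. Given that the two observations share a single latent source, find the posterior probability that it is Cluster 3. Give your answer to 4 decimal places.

0.2000

P(component k | x) = π_k·f_k(x) / marginal(x), where marginal(x) = Σ_j π_j·f_j(x).
Since both observations come from the same component, the likelihood for component k is f_k(x₁)·f_k(x₂).
  L_1 = [C(20,1)·0.13^1·0.87^19 = 20·0.13·0.0709359 = 0.184433] × [1.84699e-11] = 3.40646e-12
  L_2 = [C(20,1)·0.58^1·0.42^19 = 20·0.58·6.94603e-08 = 8.05739e-07] × [0.0247251] = 1.9922e-08
  L_3 = [C(20,1)·0.61^1·0.39^19 = 20·0.61·1.69913e-08 = 2.07294e-07] × [0.0411936] = 8.5392e-09
Unnormalised posteriors:
  π_1·L_1 = 0.05 × 3.40646e-12 = 1.70323e-13
  π_2·L_2 = 0.60 × 1.9922e-08 = 1.19532e-08
  π_3·L_3 = 0.35 × 8.5392e-09 = 2.98872e-09
Normaliser: 1.70323e-13 + 1.19532e-08 + 2.98872e-09 = 1.49421e-08
P(Cluster 3 | x₁,x₂) = 2.98872e-09 / 1.49421e-08 ≈ 0.2000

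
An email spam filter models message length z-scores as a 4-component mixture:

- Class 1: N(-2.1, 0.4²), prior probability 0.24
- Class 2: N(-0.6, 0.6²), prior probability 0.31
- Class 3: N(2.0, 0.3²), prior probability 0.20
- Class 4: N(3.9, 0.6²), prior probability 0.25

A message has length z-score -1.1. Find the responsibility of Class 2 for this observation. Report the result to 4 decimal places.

0.9327

P(component k | x) = P(Z=k)·f_k(x) / marginal(x), where marginal(x) = Σ_j P(Z=j)·f_j(x).
Component likelihoods at x = -1.1:
  L_1 = 0.0438208
  L_2 = 0.469853
  L_3 = 8.65544e-24
  L_4 = 5.53464e-16
Multiply by the mixture weights:
  P(Z=1)·L_1 = 0.24 × 0.0438208 = 0.010517
  P(Z=2)·L_2 = 0.31 × 0.469853 = 0.145654
  P(Z=3)·L_3 = 0.20 × 8.65544e-24 = 1.73109e-24
  P(Z=4)·L_4 = 0.25 × 5.53464e-16 = 1.38366e-16
Sum: 0.010517 + 0.145654 + 1.73109e-24 + 1.38366e-16 = 0.156171
So the posterior for Class 2 is 0.145654 / 0.156171 ≈ 0.9327.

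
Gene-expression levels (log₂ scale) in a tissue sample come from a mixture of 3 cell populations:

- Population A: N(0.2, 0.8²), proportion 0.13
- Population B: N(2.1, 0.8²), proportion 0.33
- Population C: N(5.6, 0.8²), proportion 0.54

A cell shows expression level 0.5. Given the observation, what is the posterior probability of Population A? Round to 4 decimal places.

By Bayes' theorem, P(k | x) = w_k f_k(x) / Σ_j w_j f_j(x).
Normal densities:
  p_A = 0.464819
  p_B = 0.0674887
  p_C = 7.4614e-10
Weight by the priors:
  w_A·p_A = 0.13 × 0.464819 = 0.0604265
  w_B·p_B = 0.33 × 0.0674887 = 0.0222713
  w_C·p_C = 0.54 × 7.4614e-10 = 4.02916e-10
Marginal: 0.0604265 + 0.0222713 + 4.02916e-10 = 0.0826977
P(Population A | x) ≈ 0.7307

0.7307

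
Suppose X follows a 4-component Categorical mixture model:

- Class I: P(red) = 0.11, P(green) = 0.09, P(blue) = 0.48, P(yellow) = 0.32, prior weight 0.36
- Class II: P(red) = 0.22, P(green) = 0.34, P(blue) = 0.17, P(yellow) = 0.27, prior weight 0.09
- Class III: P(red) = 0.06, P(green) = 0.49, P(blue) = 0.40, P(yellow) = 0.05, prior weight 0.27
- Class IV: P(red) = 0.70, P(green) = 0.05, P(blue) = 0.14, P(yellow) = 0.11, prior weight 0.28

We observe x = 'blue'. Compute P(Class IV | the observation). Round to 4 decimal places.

0.1169

Posterior ∝ prior × likelihood, so P(k | x) ∝ π_k f_k(x); normalise over all components.
Categorical probabilities:
  f_I = P(blue | comp) = 0.48
  f_II = P(blue | comp) = 0.17
  f_III = P(blue | comp) = 0.40
  f_IV = P(blue | comp) = 0.14
Multiply by the mixture weights:
  π_I·f_I = 0.36 × 0.48 = 0.1728
  π_II·f_II = 0.09 × 0.17 = 0.0153
  π_III·f_III = 0.27 × 0.4 = 0.108
  π_IV·f_IV = 0.28 × 0.14 = 0.0392
Marginal: 0.1728 + 0.0153 + 0.108 + 0.0392 = 0.3353
P(Class IV | x) ≈ 0.1169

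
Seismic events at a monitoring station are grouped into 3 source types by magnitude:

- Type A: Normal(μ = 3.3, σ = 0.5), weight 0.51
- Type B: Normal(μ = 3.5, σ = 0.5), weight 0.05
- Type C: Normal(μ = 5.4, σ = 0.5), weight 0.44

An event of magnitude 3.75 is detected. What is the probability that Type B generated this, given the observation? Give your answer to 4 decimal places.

P(component k | x) = π_k·f_k(x) / marginal(x), where marginal(x) = Σ_j π_j·f_j(x).
Component likelihoods at x = 3.75:
  f_A = (1/(0.5·√(2π)))·exp(−(3.75−3.3)²/(2·0.5²)) = 0.797885·exp(-0.40500) = 0.53217
  f_B = (1/(0.5·√(2π)))·exp(−(3.75−3.5)²/(2·0.5²)) = 0.797885·exp(-0.12500) = 0.704131
  f_C = (1/(0.5·√(2π)))·exp(−(3.75−5.4)²/(2·0.5²)) = 0.797885·exp(-5.44500) = 0.00344514
Multiply by the mixture weights:
  π_A·f_A = 0.51 × 0.53217 = 0.271407
  π_B·f_B = 0.05 × 0.704131 = 0.0352065
  π_C·f_C = 0.44 × 0.00344514 = 0.00151586
Denominator: 0.271407 + 0.0352065 + 0.00151586 = 0.308129
Responsibility of Type B: 0.0352065 / 0.308129 ≈ 0.1143

0.1143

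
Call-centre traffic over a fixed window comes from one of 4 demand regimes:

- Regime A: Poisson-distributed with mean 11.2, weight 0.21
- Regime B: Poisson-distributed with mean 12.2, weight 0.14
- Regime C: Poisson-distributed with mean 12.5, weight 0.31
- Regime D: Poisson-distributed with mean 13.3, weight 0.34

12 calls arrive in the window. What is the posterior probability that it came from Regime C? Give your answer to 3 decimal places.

0.317

By Bayes' theorem, P(k | x) = π_k f_k(x) / Σ_j π_j f_j(x).
Poisson probabilities:
  L_A = e^(−11.2)·11.2^12/12! = 0.11122
  L_B = e^(−12.2)·12.2^12/12! = 0.11418
  L_C = e^(−12.5)·12.5^12/12! = 0.113215
  L_D = e^(−13.3)·13.3^12/12! = 0.107094
Multiply by the mixture weights:
  π_A·L_A = 0.21 × 0.11122 = 0.0233561
  π_B·L_B = 0.14 × 0.11418 = 0.0159851
  π_C·L_C = 0.31 × 0.113215 = 0.0350965
  π_D·L_D = 0.34 × 0.107094 = 0.036412
Normaliser: 0.0233561 + 0.0159851 + 0.0350965 + 0.036412 = 0.11085
P(Regime C | 12 calls) ≈ 0.317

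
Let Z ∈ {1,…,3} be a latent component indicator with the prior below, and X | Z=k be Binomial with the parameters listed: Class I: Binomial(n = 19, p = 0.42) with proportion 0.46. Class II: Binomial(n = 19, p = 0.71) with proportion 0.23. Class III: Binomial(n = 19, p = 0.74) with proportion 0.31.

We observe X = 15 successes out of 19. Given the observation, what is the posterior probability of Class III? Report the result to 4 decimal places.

The responsibility of component k is w_k f_k(x) divided by Σ_j w_j f_j(x).
Binomial probabilities:
  f_I = C(19,15)·0.42^15·0.58^4 = 3876·2.23223e-06·0.113165 = 0.000979118
  f_II = C(19,15)·0.71^15·0.29^4 = 3876·0.00587321·0.00707281 = 0.161009
  f_III = C(19,15)·0.74^15·0.26^4 = 3876·0.0109264·0.00456976 = 0.193532
Unnormalised posteriors:
  w_I·f_I = 0.46 × 0.000979118 = 0.000450394
  w_II·f_II = 0.23 × 0.161009 = 0.0370321
  w_III·f_III = 0.31 × 0.193532 = 0.0599949
Normaliser: 0.000450394 + 0.0370321 + 0.0599949 = 0.0974775
P(Class III | the observation) = 0.0599949 / 0.0974775 ≈ 0.6155

0.6155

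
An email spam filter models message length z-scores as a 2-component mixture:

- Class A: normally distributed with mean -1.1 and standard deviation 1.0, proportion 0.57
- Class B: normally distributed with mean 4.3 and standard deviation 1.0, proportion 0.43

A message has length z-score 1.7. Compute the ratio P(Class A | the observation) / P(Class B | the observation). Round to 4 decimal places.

0.7725

The posterior odds equal the prior odds times the likelihood ratio: (P(Z=i)/P(Z=j))·(f_i(x)/f_j(x)).
Normal densities:
  f_A = 0.00791545
  f_B = 0.013583
Odds = (0.57/0.43) × (0.00791545/0.013583) = 1.32558 × 0.582748 ≈ 0.7725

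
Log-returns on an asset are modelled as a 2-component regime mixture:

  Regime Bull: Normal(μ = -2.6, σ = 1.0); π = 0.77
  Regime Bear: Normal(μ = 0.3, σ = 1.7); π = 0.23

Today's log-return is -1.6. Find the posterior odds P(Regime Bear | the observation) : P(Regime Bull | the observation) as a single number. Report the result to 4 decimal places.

Since P(k|x) ∝ P(Z=k) f_k(x), the posterior odds are P(Z=i) f_i(x) / (P(Z=j) f_j(x)).
Normal densities:
  f_Bull = (1/(1.0·√(2π)))·exp(−(-1.6−-2.6)²/(2·1.0²)) = 0.398942·exp(-0.50000) = 0.241971
  f_Bear = (1/(1.7·√(2π)))·exp(−(-1.6−0.3)²/(2·1.7²)) = 0.234672·exp(-0.62457) = 0.125665
Posterior odds = (P(Z=Bear)·f_Bear) / (P(Z=Bull)·f_Bull) = (0.23·0.125665) / (0.77·0.241971) = 0.028903 / 0.186317 ≈ 0.1551

0.1551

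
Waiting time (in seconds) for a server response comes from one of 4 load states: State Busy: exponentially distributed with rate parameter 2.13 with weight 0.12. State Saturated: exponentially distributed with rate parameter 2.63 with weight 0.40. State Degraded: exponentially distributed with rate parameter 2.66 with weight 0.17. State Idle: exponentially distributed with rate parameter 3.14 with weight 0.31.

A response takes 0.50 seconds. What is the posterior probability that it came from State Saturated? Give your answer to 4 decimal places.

Apply Bayes' rule: the posterior for each component is proportional to its prior times its likelihood at x.
Component likelihoods at x = 0.50 seconds:
  p_Busy = 0.73427
  p_Saturated = 0.706087
  p_Degraded = 0.70351
  p_Idle = 0.653262
Weight by the priors:
  π_Busy·p_Busy = 0.12 × 0.73427 = 0.0881124
  π_Saturated·p_Saturated = 0.40 × 0.706087 = 0.282435
  π_Degraded·p_Degraded = 0.17 × 0.70351 = 0.119597
  π_Idle·p_Idle = 0.31 × 0.653262 = 0.202511
Marginal: 0.0881124 + 0.282435 + 0.119597 + 0.202511 = 0.692655
P(State Saturated | the observation) = 0.282435 / 0.692655 ≈ 0.4078

0.4078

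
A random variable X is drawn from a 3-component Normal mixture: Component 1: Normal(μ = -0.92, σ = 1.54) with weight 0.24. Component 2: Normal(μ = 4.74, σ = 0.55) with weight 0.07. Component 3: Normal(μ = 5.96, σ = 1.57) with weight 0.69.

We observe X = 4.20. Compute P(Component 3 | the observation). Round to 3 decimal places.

Posterior ∝ prior × likelihood, so P(k | x) ∝ π_k f_k(x); normalise over all components.
Evaluate each component's likelihood at the observed value:
  f_1 = 0.00103077
  f_2 = 0.447945
  f_3 = 0.135558
Prior × likelihood for each component:
  π_1·f_1 = 0.24 × 0.00103077 = 0.000247384
  π_2·f_2 = 0.07 × 0.447945 = 0.0313561
  π_3·f_3 = 0.69 × 0.135558 = 0.093535
Denominator: 0.000247384 + 0.0313561 + 0.093535 = 0.125139
P(Component 3 | x) ≈ 0.747

0.747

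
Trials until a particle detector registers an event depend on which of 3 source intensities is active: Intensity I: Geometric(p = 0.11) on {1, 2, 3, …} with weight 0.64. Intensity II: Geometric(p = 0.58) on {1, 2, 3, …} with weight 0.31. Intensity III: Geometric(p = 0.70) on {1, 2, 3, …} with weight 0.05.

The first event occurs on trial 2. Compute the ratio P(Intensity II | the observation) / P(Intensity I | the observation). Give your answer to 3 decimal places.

Since P(k|x) ∝ w_k f_k(x), the posterior odds are w_i f_i(x) / (w_j f_j(x)).
Evaluate each component's likelihood at the observed value:
  L_I = 0.11·(1−0.11)^1 = 0.11·0.89 = 0.0979
  L_II = 0.58·(1−0.58)^1 = 0.58·0.42 = 0.2436
  L_III = 0.70·(1−0.70)^1 = 0.70·0.3 = 0.21
Odds = (0.31/0.64) × (0.2436/0.0979) = 0.484375 × 2.48825 ≈ 1.205

1.205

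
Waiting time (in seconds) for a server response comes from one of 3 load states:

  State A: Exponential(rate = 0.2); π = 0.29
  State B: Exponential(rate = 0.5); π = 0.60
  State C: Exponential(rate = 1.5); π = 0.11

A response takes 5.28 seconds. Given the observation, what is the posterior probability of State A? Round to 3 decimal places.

0.484

Apply Bayes' rule: the posterior for each component is proportional to its prior times its likelihood at x.
Evaluate each component's likelihood at the observed value:
  L_A = 0.0695689
  L_B = 0.0356806
  L_C = 0.000545103
Prior × likelihood for each component:
  w_A·L_A = 0.29 × 0.0695689 = 0.020175
  w_B·L_B = 0.60 × 0.0356806 = 0.0214084
  w_C·L_C = 0.11 × 0.000545103 = 5.99614e-05
Marginal: 0.020175 + 0.0214084 + 5.99614e-05 = 0.0416433
P(State A | data) ≈ 0.484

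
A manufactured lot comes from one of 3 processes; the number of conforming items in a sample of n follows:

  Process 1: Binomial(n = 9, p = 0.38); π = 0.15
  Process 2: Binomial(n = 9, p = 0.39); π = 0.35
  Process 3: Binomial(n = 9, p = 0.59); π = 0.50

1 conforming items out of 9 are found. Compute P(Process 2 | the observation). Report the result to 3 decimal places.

The responsibility of component k is w_k f_k(x) divided by Σ_j w_j f_j(x).
Evaluate each component's likelihood at the observed value:
  p_1 = C(9,1)·0.38^1·0.62^8 = 9·0.38·0.021834 = 0.0746723
  p_2 = C(9,1)·0.39^1·0.61^8 = 9·0.39·0.0191707 = 0.0672893
  p_3 = C(9,1)·0.59^1·0.41^8 = 9·0.59·0.000798493 = 0.00424
Weight by the priors:
  w_1·p_1 = 0.15 × 0.0746723 = 0.0112008
  w_2·p_2 = 0.35 × 0.0672893 = 0.0235512
  w_3·p_3 = 0.50 × 0.00424 = 0.00212
Normaliser: 0.0112008 + 0.0235512 + 0.00212 = 0.0368721
P(Process 2 | x) = 0.0235512 / 0.0368721 ≈ 0.639

0.639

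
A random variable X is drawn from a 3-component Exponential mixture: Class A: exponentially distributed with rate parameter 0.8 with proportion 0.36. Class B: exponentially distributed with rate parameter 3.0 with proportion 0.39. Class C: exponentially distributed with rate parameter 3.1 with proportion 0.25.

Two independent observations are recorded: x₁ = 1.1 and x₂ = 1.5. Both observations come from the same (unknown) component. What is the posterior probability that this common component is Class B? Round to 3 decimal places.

The responsibility of component k is π_k f_k(x) divided by Σ_j π_j f_j(x).
Since both observations come from the same component, the likelihood for component k is f_k(x₁)·f_k(x₂).
  f_A = [0.8·e^(−0.8·1.1) = 0.8·e^(−0.8800) = 0.331826] × [0.240955] = 0.0799553
  f_B = [3.0·e^(−3.0·1.1) = 3.0·e^(−3.3000) = 0.11065] × [0.033327] = 0.00368761
  f_C = [3.1·e^(−3.1·1.1) = 3.1·e^(−3.4100) = 0.102428] × [0.029641] = 0.00303606
Weight by the priors:
  π_A·f_A = 0.36 × 0.0799553 = 0.0287839
  π_B·f_B = 0.39 × 0.00368761 = 0.00143817
  π_C·f_C = 0.25 × 0.00303606 = 0.000759014
Normaliser: 0.0287839 + 0.00143817 + 0.000759014 = 0.0309811
P(Class B | x₁, x₂) ≈ 0.046

0.046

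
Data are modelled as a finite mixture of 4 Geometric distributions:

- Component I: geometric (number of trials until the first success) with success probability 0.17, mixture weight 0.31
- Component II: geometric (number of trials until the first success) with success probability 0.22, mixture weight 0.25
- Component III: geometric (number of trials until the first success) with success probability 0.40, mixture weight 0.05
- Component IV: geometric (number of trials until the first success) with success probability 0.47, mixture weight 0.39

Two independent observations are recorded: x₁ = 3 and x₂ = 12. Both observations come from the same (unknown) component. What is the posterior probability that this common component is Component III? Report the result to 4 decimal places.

0.0080

P(component k | x) = w_k·f_k(x) / marginal(x), where marginal(x) = Σ_j w_j·f_j(x).
Since both observations come from the same component, the likelihood for component k is f_k(x₁)·f_k(x₂).
  L_I = [0.17·(1−0.17)^2 = 0.17·0.6889 = 0.117113] × [0.0218931] = 0.00256397
  L_II = [0.22·(1−0.22)^2 = 0.22·0.6084 = 0.133848] × [0.0143042] = 0.00191459
  L_III = [0.40·(1−0.40)^2 = 0.40·0.36 = 0.144] × [0.00145119] = 0.000208971
  L_IV = [0.47·(1−0.47)^2 = 0.47·0.2809 = 0.132023] × [0.000435645] = 5.75151e-05
Weight by the priors:
  w_I·L_I = 0.31 × 0.00256397 = 0.000794831
  w_II·L_II = 0.25 × 0.00191459 = 0.000478647
  w_III·L_III = 0.05 × 0.000208971 = 1.04486e-05
  w_IV·L_IV = 0.39 × 5.75151e-05 = 2.24309e-05
Marginal: 0.000794831 + 0.000478647 + 1.04486e-05 + 2.24309e-05 = 0.00130636
Responsibility of Component III: 1.04486e-05 / 0.00130636 ≈ 0.0080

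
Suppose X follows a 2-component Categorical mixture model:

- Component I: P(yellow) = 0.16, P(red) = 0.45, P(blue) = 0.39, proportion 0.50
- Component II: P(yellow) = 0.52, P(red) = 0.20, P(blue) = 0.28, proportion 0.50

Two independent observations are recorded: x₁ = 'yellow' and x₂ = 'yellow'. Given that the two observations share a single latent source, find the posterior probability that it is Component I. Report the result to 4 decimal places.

Apply Bayes' rule: the posterior for each component is proportional to its prior times its likelihood at x.
Since both observations come from the same component, the likelihood for component k is f_k(x₁)·f_k(x₂).
  f_I = [P(yellow | comp) = 0.16] × [0.16] = 0.0256
  f_II = [P(yellow | comp) = 0.52] × [0.52] = 0.2704
Unnormalised posteriors:
  π_I·f_I = 0.50 × 0.0256 = 0.0128
  π_II·f_II = 0.50 × 0.2704 = 0.1352
Normaliser: 0.0128 + 0.1352 = 0.148
Responsibility of Component I: 0.0128 / 0.148 ≈ 0.0865

0.0865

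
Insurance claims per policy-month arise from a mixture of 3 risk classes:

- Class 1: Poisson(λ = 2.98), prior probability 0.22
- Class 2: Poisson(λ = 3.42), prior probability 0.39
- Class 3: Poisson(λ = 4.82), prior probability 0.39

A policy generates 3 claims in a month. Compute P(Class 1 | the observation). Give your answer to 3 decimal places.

0.255

Posterior ∝ prior × likelihood, so P(k | x) ∝ π_k f_k(x); normalise over all components.
Poisson probabilities:
  f_1 = 0.224027
  f_2 = 0.218092
  f_3 = 0.150553
Multiply by the mixture weights:
  π_1·f_1 = 0.22 × 0.224027 = 0.0492859
  π_2·f_2 = 0.39 × 0.218092 = 0.0850559
  π_3·f_3 = 0.39 × 0.150553 = 0.0587158
Marginal: 0.0492859 + 0.0850559 + 0.0587158 = 0.193058
Responsibility of Class 1: 0.0492859 / 0.193058 ≈ 0.255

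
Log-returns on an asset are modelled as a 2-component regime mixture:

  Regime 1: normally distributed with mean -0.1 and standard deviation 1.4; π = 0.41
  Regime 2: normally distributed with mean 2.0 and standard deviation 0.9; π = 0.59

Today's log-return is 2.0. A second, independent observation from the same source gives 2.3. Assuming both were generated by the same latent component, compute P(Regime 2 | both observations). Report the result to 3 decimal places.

0.978

By Bayes' theorem, P(k | x) = P(Z=k) f_k(x) / Σ_j P(Z=j) f_j(x).
Since both observations come from the same component, the likelihood for component k is f_k(x₁)·f_k(x₂).
  L_1 = [0.0925126] × [0.0655594] = 0.00606507
  L_2 = [0.443269] × [0.419315] = 0.185869
Multiply by the mixture weights:
  P(Z=1)·L_1 = 0.41 × 0.00606507 = 0.00248668
  P(Z=2)·L_2 = 0.59 × 0.185869 = 0.109663
Marginal: 0.00248668 + 0.109663 = 0.11215
Responsibility of Regime 2: 0.109663 / 0.11215 ≈ 0.978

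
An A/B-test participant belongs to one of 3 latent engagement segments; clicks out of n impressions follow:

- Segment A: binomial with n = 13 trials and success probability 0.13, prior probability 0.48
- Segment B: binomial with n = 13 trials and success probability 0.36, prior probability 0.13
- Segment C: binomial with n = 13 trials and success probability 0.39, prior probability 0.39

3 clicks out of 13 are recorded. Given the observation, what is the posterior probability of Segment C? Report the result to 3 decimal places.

The responsibility of component k is w_k f_k(x) divided by Σ_j w_j f_j(x).
Binomial probabilities:
  p_A = 0.156095
  p_B = 0.153841
  p_C = 0.12102
Prior × likelihood for each component:
  w_A·p_A = 0.48 × 0.156095 = 0.0749255
  w_B·p_B = 0.13 × 0.153841 = 0.0199994
  w_C·p_C = 0.39 × 0.12102 = 0.0471979
Denominator: 0.0749255 + 0.0199994 + 0.0471979 = 0.142123
P(Segment C | the observation) ≈ 0.332

0.332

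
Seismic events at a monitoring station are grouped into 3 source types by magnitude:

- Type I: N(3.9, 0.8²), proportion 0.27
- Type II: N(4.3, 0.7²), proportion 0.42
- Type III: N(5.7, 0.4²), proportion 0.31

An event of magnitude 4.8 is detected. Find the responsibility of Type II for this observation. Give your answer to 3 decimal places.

0.659

The responsibility of component k is π_k f_k(x) divided by Σ_j π_j f_j(x).
Evaluate each component's likelihood at the observed value:
  f_I = (1/(0.8·√(2π)))·exp(−(4.8−3.9)²/(2·0.8²)) = 0.498678·exp(-0.63281) = 0.264846
  f_II = (1/(0.7·√(2π)))·exp(−(4.8−4.3)²/(2·0.7²)) = 0.569918·exp(-0.25510) = 0.441593
  f_III = (1/(0.4·√(2π)))·exp(−(4.8−5.7)²/(2·0.4²)) = 0.997356·exp(-2.53125) = 0.0793491
Prior × likelihood for each component:
  π_I·f_I = 0.27 × 0.264846 = 0.0715084
  π_II·f_II = 0.42 × 0.441593 = 0.185469
  π_III·f_III = 0.31 × 0.0793491 = 0.0245982
Sum: 0.0715084 + 0.185469 + 0.0245982 = 0.281576
So the posterior for Type II is 0.185469 / 0.281576 ≈ 0.659.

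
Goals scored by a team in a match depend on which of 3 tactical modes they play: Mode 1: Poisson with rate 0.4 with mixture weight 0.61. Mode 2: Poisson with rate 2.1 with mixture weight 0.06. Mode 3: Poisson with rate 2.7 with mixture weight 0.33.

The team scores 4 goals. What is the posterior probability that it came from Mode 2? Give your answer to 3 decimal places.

0.107

P(component k | x) = w_k·f_k(x) / marginal(x), where marginal(x) = Σ_j w_j·f_j(x).
Poisson probabilities:
  p_1 = 0.000715008
  p_2 = 0.099231
  p_3 = 0.148816
Weight by the priors:
  w_1·p_1 = 0.61 × 0.000715008 = 0.000436155
  w_2·p_2 = 0.06 × 0.099231 = 0.00595386
  w_3·p_3 = 0.33 × 0.148816 = 0.0491092
Normaliser: 0.000436155 + 0.00595386 + 0.0491092 = 0.0554992
P(Mode 2 | data) ≈ 0.107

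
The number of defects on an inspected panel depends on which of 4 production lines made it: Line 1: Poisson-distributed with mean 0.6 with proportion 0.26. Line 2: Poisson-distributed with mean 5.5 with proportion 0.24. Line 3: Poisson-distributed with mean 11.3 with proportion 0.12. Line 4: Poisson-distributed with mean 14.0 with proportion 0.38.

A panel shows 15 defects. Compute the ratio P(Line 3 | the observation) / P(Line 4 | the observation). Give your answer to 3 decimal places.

Posterior odds = (π_i f_i(x)) / (π_j f_j(x)); the normalising sum cancels.
Evaluate each component's likelihood at the observed value:
  p_1 = 1.9733e-16
  p_2 = 0.000398402
  p_3 = 0.0591765
  p_4 = 0.0989232
0.00710118 / 0.0375908 ≈ 0.189

0.189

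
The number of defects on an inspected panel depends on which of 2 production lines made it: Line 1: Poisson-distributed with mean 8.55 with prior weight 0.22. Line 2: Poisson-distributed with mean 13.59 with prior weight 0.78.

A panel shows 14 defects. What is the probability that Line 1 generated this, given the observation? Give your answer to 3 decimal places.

The responsibility of component k is π_k f_k(x) divided by Σ_j π_j f_j(x).
Evaluate each component's likelihood at the observed value:
  p_1 = e^(−8.55)·8.55^14/14! = 0.0247685
  p_2 = e^(−13.59)·13.59^14/14! = 0.105342
Multiply by the mixture weights:
  π_1·p_1 = 0.22 × 0.0247685 = 0.00544907
  π_2·p_2 = 0.78 × 0.105342 = 0.0821668
Sum: 0.00544907 + 0.0821668 = 0.0876159
P(Line 1 | x) ≈ 0.062

0.062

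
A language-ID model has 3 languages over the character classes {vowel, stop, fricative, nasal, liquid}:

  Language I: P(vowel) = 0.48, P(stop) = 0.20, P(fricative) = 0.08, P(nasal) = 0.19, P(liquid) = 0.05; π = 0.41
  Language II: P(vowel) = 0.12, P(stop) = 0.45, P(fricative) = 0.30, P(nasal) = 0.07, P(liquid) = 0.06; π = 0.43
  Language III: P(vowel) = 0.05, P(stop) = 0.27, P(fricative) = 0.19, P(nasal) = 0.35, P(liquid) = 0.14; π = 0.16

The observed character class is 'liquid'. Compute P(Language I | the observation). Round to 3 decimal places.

0.298

The responsibility of component k is P(Z=k) f_k(x) divided by Σ_j P(Z=j) f_j(x).
Evaluate each component's likelihood at the observed value:
  L_I = 0.05
  L_II = 0.06
  L_III = 0.14
Prior × likelihood for each component:
  P(Z=I)·L_I = 0.41 × 0.05 = 0.0205
  P(Z=II)·L_II = 0.43 × 0.06 = 0.0258
  P(Z=III)·L_III = 0.16 × 0.14 = 0.0224
Marginal: 0.0205 + 0.0258 + 0.0224 = 0.0687
P(Language I | x) = 0.0205 / 0.0687 ≈ 0.298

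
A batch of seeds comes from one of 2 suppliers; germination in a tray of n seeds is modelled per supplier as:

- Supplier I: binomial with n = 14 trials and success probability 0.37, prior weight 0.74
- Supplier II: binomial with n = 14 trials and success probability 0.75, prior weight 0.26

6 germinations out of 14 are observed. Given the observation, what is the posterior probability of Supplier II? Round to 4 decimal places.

P(component k | x) = π_k·f_k(x) / marginal(x), where marginal(x) = Σ_j π_j·f_j(x).
Component likelihoods at x = 6 germinations out of 14:
  L_I = 0.191201
  L_II = 0.00815536
Unnormalised posteriors:
  π_I·L_I = 0.74 × 0.191201 = 0.141489
  π_II·L_II = 0.26 × 0.00815536 = 0.00212039
Evidence: 0.141489 + 0.00212039 = 0.143609
Responsibility of Supplier II: 0.00212039 / 0.143609 ≈ 0.0148

0.0148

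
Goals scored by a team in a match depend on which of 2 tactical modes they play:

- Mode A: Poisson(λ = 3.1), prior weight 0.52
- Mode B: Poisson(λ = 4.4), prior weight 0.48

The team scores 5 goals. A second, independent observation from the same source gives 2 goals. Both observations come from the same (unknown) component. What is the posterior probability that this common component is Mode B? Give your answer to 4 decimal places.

0.4431

By Bayes' theorem, P(k | x) = π_k f_k(x) / Σ_j π_j f_j(x).
Since both observations come from the same component, the likelihood for component k is f_k(x₁)·f_k(x₂).
  L_A = [0.107477] × [0.216461] = 0.0232646
  L_B = [0.168728] × [0.118845] = 0.0200524
Multiply by the mixture weights:
  π_A·L_A = 0.52 × 0.0232646 = 0.0120976
  π_B·L_B = 0.48 × 0.0200524 = 0.00962515
Denominator: 0.0120976 + 0.00962515 = 0.0217227
Responsibility of Mode B: 0.00962515 / 0.0217227 ≈ 0.4431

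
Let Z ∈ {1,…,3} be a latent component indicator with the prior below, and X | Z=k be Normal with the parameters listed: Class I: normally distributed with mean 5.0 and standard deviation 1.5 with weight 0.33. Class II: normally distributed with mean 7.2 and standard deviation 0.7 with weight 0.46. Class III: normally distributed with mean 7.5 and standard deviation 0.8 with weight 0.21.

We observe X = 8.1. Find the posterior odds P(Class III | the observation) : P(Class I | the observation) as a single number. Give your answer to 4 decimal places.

Since P(k|x) ∝ π_k f_k(x), the posterior odds are π_i f_i(x) / (π_j f_j(x)).
Component likelihoods at x = 8.1:
  L_I = (1/(1.5·√(2π)))·exp(−(8.1−5.0)²/(2·1.5²)) = 0.265962·exp(-2.13556) = 0.031431
  L_II = (1/(0.7·√(2π)))·exp(−(8.1−7.2)²/(2·0.7²)) = 0.569918·exp(-0.82653) = 0.249376
  L_III = (1/(0.8·√(2π)))·exp(−(8.1−7.5)²/(2·0.8²)) = 0.498678·exp(-0.28125) = 0.376422
Odds = (0.21/0.33) × (0.376422/0.031431) = 0.636364 × 11.9761 ≈ 7.6212

7.6212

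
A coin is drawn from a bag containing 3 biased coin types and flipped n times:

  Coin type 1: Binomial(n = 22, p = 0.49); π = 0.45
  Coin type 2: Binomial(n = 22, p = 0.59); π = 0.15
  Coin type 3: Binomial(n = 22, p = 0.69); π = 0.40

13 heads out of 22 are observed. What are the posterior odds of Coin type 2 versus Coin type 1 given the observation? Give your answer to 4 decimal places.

0.5228

The posterior odds equal the prior odds times the likelihood ratio: (π_i/π_j)·(f_i(x)/f_j(x)).
Component likelihoods at x = 13 heads out of 22:
  p_1 = C(22,13)·0.49^13·0.51^9 = 497420·9.38748e-05·0.00233417 = 0.108994
  p_2 = C(22,13)·0.59^13·0.41^9 = 497420·0.00104973·0.000327382 = 0.170944
  p_3 = C(22,13)·0.69^13·0.31^9 = 497420·0.00803597·2.64396e-05 = 0.105686
0.0256416 / 0.0490474 ≈ 0.5228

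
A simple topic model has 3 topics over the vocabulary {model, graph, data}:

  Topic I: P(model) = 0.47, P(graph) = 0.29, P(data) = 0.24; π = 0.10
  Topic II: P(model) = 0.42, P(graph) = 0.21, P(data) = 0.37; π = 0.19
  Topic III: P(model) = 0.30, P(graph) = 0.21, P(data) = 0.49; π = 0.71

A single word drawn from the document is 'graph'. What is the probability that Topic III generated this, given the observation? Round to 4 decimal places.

0.6839

By Bayes' theorem, P(k | x) = P(Z=k) f_k(x) / Σ_j P(Z=j) f_j(x).
Component likelihoods at x = 'graph':
  f_I = 0.29
  f_II = 0.21
  f_III = 0.21
Prior × likelihood for each component:
  P(Z=I)·f_I = 0.10 × 0.29 = 0.029
  P(Z=II)·f_II = 0.19 × 0.21 = 0.0399
  P(Z=III)·f_III = 0.71 × 0.21 = 0.1491
Normaliser: 0.029 + 0.0399 + 0.1491 = 0.218
Responsibility of Topic III: 0.1491 / 0.218 ≈ 0.6839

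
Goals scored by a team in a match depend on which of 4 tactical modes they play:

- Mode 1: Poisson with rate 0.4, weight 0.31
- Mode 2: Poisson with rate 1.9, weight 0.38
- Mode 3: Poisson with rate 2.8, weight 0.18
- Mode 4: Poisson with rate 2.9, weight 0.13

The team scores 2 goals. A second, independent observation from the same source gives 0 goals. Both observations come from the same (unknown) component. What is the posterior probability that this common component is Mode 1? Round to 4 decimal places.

0.3624

Apply Bayes' rule: the posterior for each component is proportional to its prior times its likelihood at x.
Since both observations come from the same component, the likelihood for component k is f_k(x₁)·f_k(x₂).
  f_1 = [e^(−0.4)·0.4^2/2! = 0.0536256] × [0.67032] = 0.0359463
  f_2 = [e^(−1.9)·1.9^2/2! = 0.269971] × [0.149569] = 0.0403792
  f_3 = [e^(−2.8)·2.8^2/2! = 0.238375] × [0.0608101] = 0.0144956
  f_4 = [e^(−2.9)·2.9^2/2! = 0.231373] × [0.0550232] = 0.0127309
Unnormalised posteriors:
  π_1·f_1 = 0.31 × 0.0359463 = 0.0111434
  π_2·f_2 = 0.38 × 0.0403792 = 0.0153441
  π_3·f_3 = 0.18 × 0.0144956 = 0.00260921
  π_4·f_4 = 0.13 × 0.0127309 = 0.00165501
Normaliser: 0.0111434 + 0.0153441 + 0.00260921 + 0.00165501 = 0.0307517
P(Mode 1 | x) ≈ 0.3624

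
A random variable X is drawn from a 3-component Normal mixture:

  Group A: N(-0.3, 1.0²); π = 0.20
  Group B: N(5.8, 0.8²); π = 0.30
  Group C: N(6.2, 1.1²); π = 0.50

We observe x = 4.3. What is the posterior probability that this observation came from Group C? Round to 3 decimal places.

0.613

P(component k | x) = π_k·f_k(x) / marginal(x), where marginal(x) = Σ_j π_j·f_j(x).
Normal densities:
  f_A = 1.01409e-05
  f_B = 0.0859828
  f_C = 0.0815952
Unnormalised posteriors:
  π_A·f_A = 0.20 × 1.01409e-05 = 2.02817e-06
  π_B·f_B = 0.30 × 0.0859828 = 0.0257949
  π_C·f_C = 0.50 × 0.0815952 = 0.0407976
Marginal: 2.02817e-06 + 0.0257949 + 0.0407976 = 0.0665945
P(Group C | x) ≈ 0.613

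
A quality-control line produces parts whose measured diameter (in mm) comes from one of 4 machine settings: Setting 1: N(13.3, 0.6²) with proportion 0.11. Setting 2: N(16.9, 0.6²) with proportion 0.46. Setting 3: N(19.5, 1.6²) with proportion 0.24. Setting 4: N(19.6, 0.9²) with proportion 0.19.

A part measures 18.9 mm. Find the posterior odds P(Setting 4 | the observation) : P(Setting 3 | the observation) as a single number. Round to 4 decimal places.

1.1158

Only the two components matter; the odds are (P(Z=i) f_i(x)) / (P(Z=j) f_j(x)).
Normal densities:
  f_1 = (1/(0.6·√(2π)))·exp(−(18.9−13.3)²/(2·0.6²)) = 0.664904·exp(-43.55556) = 8.06903e-20
  f_2 = (1/(0.6·√(2π)))·exp(−(18.9−16.9)²/(2·0.6²)) = 0.664904·exp(-5.55556) = 0.00257046
  f_3 = (1/(1.6·√(2π)))·exp(−(18.9−19.5)²/(2·1.6²)) = 0.249339·exp(-0.07031) = 0.232409
  f_4 = (1/(0.9·√(2π)))·exp(−(18.9−19.6)²/(2·0.9²)) = 0.443269·exp(-0.30247) = 0.327572
Posterior odds = (P(Z=4)·f_4) / (P(Z=3)·f_3) = (0.19·0.327572) / (0.24·0.232409) = 0.0622387 / 0.0557783 ≈ 1.1158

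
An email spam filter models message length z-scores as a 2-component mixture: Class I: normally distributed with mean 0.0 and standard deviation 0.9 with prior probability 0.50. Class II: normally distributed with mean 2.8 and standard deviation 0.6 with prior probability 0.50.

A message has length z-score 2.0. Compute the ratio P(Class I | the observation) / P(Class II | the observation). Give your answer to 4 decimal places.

Only the two components matter; the odds are (w_i f_i(x)) / (w_j f_j(x)).
Evaluate each component's likelihood at the observed value:
  f_I = 0.0375263
  f_II = 0.27335
Odds = (0.50/0.50) × (0.0375263/0.27335) = 1 × 0.137283 ≈ 0.1373

0.1373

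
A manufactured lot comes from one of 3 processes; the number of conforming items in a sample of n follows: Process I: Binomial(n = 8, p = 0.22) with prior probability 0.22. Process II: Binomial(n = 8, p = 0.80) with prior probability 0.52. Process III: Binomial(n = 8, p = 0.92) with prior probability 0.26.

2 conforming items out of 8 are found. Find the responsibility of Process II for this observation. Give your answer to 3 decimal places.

0.009

By Bayes' theorem, P(k | x) = P(Z=k) f_k(x) / Σ_j P(Z=j) f_j(x).
Evaluate each component's likelihood at the observed value:
  f_I = C(8,2)·0.22^2·0.78^6 = 28·0.0484·0.2252 = 0.30519
  f_II = C(8,2)·0.80^2·0.20^6 = 28·0.64·6.4e-05 = 0.00114688
  f_III = C(8,2)·0.92^2·0.08^6 = 28·0.8464·2.62144e-07 = 6.2126e-06
Prior × likelihood for each component:
  P(Z=I)·f_I = 0.22 × 0.30519 = 0.0671419
  P(Z=II)·f_II = 0.52 × 0.00114688 = 0.000596378
  P(Z=III)·f_III = 0.26 × 6.2126e-06 = 1.61528e-06
Marginal: 0.0671419 + 0.000596378 + 1.61528e-06 = 0.0677399
Responsibility of Process II: 0.000596378 / 0.0677399 ≈ 0.009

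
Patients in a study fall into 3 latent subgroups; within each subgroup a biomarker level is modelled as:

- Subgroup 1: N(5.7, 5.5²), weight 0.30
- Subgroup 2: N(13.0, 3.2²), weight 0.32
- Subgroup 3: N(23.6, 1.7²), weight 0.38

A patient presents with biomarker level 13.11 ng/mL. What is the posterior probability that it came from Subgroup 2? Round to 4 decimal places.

The responsibility of component k is π_k f_k(x) divided by Σ_j π_j f_j(x).
Evaluate each component's likelihood at the observed value:
  L_1 = 0.0292681
  L_2 = 0.124596
  L_3 = 1.26569e-09
Multiply by the mixture weights:
  π_1·L_1 = 0.30 × 0.0292681 = 0.00878042
  π_2·L_2 = 0.32 × 0.124596 = 0.0398707
  π_3·L_3 = 0.38 × 1.26569e-09 = 4.80963e-10
Sum: 0.00878042 + 0.0398707 + 4.80963e-10 = 0.0486511
Responsibility of Subgroup 2: 0.0398707 / 0.0486511 ≈ 0.8195

0.8195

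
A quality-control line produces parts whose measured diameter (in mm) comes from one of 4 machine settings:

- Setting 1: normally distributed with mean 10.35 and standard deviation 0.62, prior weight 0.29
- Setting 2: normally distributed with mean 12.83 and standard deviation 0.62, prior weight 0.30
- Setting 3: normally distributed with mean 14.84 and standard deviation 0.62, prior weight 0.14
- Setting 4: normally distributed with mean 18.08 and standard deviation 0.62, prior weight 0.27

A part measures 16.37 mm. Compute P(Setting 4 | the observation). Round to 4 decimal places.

0.4746

P(component k | x) = π_k·f_k(x) / marginal(x), where marginal(x) = Σ_j π_j·f_j(x).
Evaluate each component's likelihood at the observed value:
  L_1 = 2.16943e-21
  L_2 = 5.36325e-08
  L_3 = 0.0306299
  L_4 = 0.0143449
Prior × likelihood for each component:
  π_1·L_1 = 0.29 × 2.16943e-21 = 6.29136e-22
  π_2·L_2 = 0.30 × 5.36325e-08 = 1.60897e-08
  π_3·L_3 = 0.14 × 0.0306299 = 0.00428819
  π_4·L_4 = 0.27 × 0.0143449 = 0.00387312
Sum: 6.29136e-22 + 1.60897e-08 + 0.00428819 + 0.00387312 = 0.00816132
P(Setting 4 | x) ≈ 0.4746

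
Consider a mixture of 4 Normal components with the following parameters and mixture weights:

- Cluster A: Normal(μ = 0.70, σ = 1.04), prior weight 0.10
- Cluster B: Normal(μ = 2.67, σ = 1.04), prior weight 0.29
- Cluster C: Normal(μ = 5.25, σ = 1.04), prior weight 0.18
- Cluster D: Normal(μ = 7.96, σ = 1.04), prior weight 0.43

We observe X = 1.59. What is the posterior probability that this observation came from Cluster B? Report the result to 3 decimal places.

By Bayes' theorem, P(k | x) = π_k f_k(x) / Σ_j π_j f_j(x).
Component likelihoods at x = 1.59:
  L_A = 0.265981
  L_B = 0.22372
  L_C = 0.000784353
  L_D = 2.73818e-09
Unnormalised posteriors:
  π_A·L_A = 0.10 × 0.265981 = 0.0265981
  π_B·L_B = 0.29 × 0.22372 = 0.0648788
  π_C·L_C = 0.18 × 0.000784353 = 0.000141183
  π_D·L_D = 0.43 × 2.73818e-09 = 1.17742e-09
Normaliser: 0.0265981 + 0.0648788 + 0.000141183 + 1.17742e-09 = 0.0916181
P(Cluster B | data) = 0.0648788 / 0.0916181 ≈ 0.708

0.708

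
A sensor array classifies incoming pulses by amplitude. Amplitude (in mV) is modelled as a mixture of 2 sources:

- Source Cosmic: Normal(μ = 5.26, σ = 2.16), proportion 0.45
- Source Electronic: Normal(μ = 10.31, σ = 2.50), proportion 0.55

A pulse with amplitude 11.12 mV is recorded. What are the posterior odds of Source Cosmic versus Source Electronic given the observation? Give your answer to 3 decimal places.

0.025

The posterior odds equal the prior odds times the likelihood ratio: (π_i/π_j)·(f_i(x)/f_j(x)).
Evaluate each component's likelihood at the observed value:
  L_Cosmic = (1/(2.16·√(2π)))·exp(−(11.12−5.26)²/(2·2.16²)) = 0.184696·exp(-3.68008) = 0.00465818
  L_Electronic = (1/(2.50·√(2π)))·exp(−(11.12−10.31)²/(2·2.50²)) = 0.159577·exp(-0.05249) = 0.151417
Posterior odds = (π_Cosmic·L_Cosmic) / (π_Electronic·L_Electronic) = (0.45·0.00465818) / (0.55·0.151417) = 0.00209618 / 0.0832794 ≈ 0.025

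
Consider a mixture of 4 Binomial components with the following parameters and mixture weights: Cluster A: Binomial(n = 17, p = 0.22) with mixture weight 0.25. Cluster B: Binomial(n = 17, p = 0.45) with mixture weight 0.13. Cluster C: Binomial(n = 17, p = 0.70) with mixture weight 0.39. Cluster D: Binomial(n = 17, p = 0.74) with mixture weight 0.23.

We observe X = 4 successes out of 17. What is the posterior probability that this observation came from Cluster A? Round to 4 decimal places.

0.9110

By Bayes' theorem, P(k | x) = π_k f_k(x) / Σ_j π_j f_j(x).
Binomial probabilities:
  p_A = 0.220545
  p_B = 0.0411284
  p_C = 9.11057e-05
  p_D = 1.77075e-05
Prior × likelihood for each component:
  π_A·p_A = 0.25 × 0.220545 = 0.0551363
  π_B·p_B = 0.13 × 0.0411284 = 0.00534669
  π_C·p_C = 0.39 × 9.11057e-05 = 3.55312e-05
  π_D·p_D = 0.23 × 1.77075e-05 = 4.07273e-06
Evidence: 0.0551363 + 0.00534669 + 3.55312e-05 + 4.07273e-06 = 0.0605226
Responsibility of Cluster A: 0.0551363 / 0.0605226 ≈ 0.9110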